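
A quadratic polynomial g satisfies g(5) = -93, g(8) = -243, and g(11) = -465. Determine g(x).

g(x) = -4x^2 + 2x - 3

Write g(x) = ax^2 + bx + c. Substituting each data point gives a linear system:
  25a + 5b + c = -93
  64a + 8b + c = -243
  121a + 11b + c = -465
Solving the system yields a = -4, b = 2, c = -3.
So g(x) = -4x^2 + 2x - 3.
Check: g(5) = -93. ✓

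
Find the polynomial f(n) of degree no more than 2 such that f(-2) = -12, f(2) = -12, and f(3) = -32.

Write f(n) = an^2 + bn + c. Substituting each data point gives a linear system:
  4a - 2b + c = -12
  4a + 2b + c = -12
  9a + 3b + c = -32
Solving the system yields a = -4, b = 0, c = 4.
So f(n) = -4n^2 + 4.
Check: f(2) = -12. ✓

f(n) = -4n^2 + 4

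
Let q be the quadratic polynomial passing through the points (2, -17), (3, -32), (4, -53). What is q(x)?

q(x) = -3x^2 - 5

Write q(x) = ax^2 + bx + c. Substituting each data point gives a linear system:
  4a + 2b + c = -17
  9a + 3b + c = -32
  16a + 4b + c = -53
Solving the system yields a = -3, b = 0, c = -5.
So q(x) = -3x² - 5.
Check: q(2) = -17. ✓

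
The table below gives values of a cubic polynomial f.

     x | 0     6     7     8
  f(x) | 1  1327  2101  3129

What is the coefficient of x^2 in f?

Write f(x) = ax^3 + bx^2 + cx + d. Substituting each data point gives a linear system:
  d = 1
  216a + 36b + 6c + d = 1327
  343a + 49b + 7c + d = 2101
  512a + 64b + 8c + d = 3129
Solving the system yields a = 6, b = 1, c = -1, d = 1.
So f(x) = 6x^3 + x^2 - x + 1.
The coefficient of x^2 is 1.

1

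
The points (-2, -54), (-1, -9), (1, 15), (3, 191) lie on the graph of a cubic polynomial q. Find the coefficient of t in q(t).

Write q(t) = at^3 + bt^2 + ct + d. Substituting each data point gives a linear system:
  -8a + 4b - 2c + d = -54
  -a + b - c + d = -9
  a + b + c + d = 15
  27a + 9b + 3c + d = 191
Solving the system yields a = 6, b = 1, c = 6, d = 2.
So q(t) = 6t^3 + t^2 + 6t + 2.
The coefficient of t is 6.

6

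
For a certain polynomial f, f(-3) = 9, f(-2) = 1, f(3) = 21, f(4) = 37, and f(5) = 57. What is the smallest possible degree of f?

Divided differences on the nodes -3, -2, 3, 4, 5:
  order 0: 9  1  21  37  57
  order 1: -8  4  16  20
  order 2: 2  2  2
  order 3: 0  0
  order 4: 0
The order-2 divided differences are all 2 (nonzero) and every higher order vanishes, so the data lies on a polynomial of degree exactly 2.

2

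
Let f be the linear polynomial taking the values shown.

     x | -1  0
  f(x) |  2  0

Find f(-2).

4

Write f(x) = ax + b. Substituting each data point gives a linear system:
  -a + b = 2
  b = 0
Solving the system yields a = -2, b = 0.
So f(x) = -2x.
Then f(-2) = 4.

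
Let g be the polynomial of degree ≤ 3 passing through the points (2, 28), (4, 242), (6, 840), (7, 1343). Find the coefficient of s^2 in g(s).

0

Write g(s) = as^3 + bs^2 + cs + d. Substituting each data point gives a linear system:
  8a + 4b + 2c + d = 28
  64a + 16b + 4c + d = 242
  216a + 36b + 6c + d = 840
  343a + 49b + 7c + d = 1343
Solving the system yields a = 4, b = 0, c = -5, d = 6.
So g(s) = 4s³ - 5s + 6.
The coefficient of s^2 is 0.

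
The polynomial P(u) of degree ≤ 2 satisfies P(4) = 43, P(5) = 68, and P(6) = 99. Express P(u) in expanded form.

P(u) = 3u^2 - 2u + 3

Using the Lagrange interpolation formula with nodes 4, 5, 6:
  L_0(u) = (u - 5)(u - 6) / 2
  L_1(u) = (u - 4)(u - 6) / -1
  L_2(u) = (u - 4)(u - 5) / 2
Then P(u) = 43·L_0(u) + 68·L_1(u) + 99·L_2(u).
Expanding and collecting terms gives P(u) = 3u^2 - 2u + 3.
Check: P(4) = 43. ✓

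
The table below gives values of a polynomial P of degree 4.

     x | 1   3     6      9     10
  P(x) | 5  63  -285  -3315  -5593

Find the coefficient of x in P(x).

Write P(x) = ax^4 + bx^3 + cx^2 + dx + e. Substituting each data point gives a linear system:
  a + b + c + d + e = 5
  81a + 27b + 9c + 3d + e = 63
  1296a + 216b + 36c + 6d + e = -285
  6561a + 729b + 81c + 9d + e = -3315
  10000a + 1000b + 100c + 10d + e = -5593
Solving the system yields a = -1, b = 4, c = 4, d = 1, e = -3.
So P(x) = -x⁴ + 4x³ + 4x² + x - 3.
The coefficient of x is 1.

1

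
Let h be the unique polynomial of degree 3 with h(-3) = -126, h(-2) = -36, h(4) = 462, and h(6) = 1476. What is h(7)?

2304

Write h(s) = as^3 + bs^2 + cs + d. Substituting each data point gives a linear system:
  -27a + 9b - 3c + d = -126
  -8a + 4b - 2c + d = -36
  64a + 16b + 4c + d = 462
  216a + 36b + 6c + d = 1476
Solving the system yields a = 6, b = 5, c = 1, d = -6.
So h(s) = 6s^3 + 5s^2 + s - 6.
Then h(7) = 2304.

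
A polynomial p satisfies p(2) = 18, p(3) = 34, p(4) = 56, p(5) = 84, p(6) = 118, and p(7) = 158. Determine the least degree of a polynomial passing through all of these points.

2

Forward differences of the values at x = 2, 3, 4, 5, 6, 7:
  p  : 18  34  56  84  118  158
  Δ  : 16  22  28  34  40
  Δ^2: 6  6  6  6
  Δ^3: 0  0  0
  Δ^4: 0  0
  Δ^5: 0
The second differences are constant (6) and nonzero, while all higher differences vanish, so the minimal degree is 2.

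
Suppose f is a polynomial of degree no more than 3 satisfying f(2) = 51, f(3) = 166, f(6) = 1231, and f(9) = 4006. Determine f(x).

f(x) = 5x^3 + 5x^2 - 5x + 1

Using the Lagrange interpolation formula with nodes 2, 3, 6, 9:
  L_0(x) = (x - 3)(x - 6)(x - 9) / -28
  L_1(x) = (x - 2)(x - 6)(x - 9) / 18
  L_2(x) = (x - 2)(x - 3)(x - 9) / -36
  L_3(x) = (x - 2)(x - 3)(x - 6) / 126
Then f(x) = 51·L_0(x) + 166·L_1(x) + 1231·L_2(x) + 4006·L_3(x).
Expanding and collecting terms gives f(x) = 5x^3 + 5x^2 - 5x + 1.
Check: f(6) = 1231. ✓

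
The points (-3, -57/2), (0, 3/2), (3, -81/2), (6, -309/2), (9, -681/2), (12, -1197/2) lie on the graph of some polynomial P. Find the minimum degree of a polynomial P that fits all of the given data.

Forward differences of the values at s = -3, 0, 3, 6, 9, 12:
  P  : -57/2  3/2  -81/2  -309/2  -681/2  -1197/2
  Δ  : 30  -42  -114  -186  -258
  Δ^2: -72  -72  -72  -72
  Δ^3: 0  0  0
  Δ^4: 0  0
  Δ^5: 0
The second differences are constant (-72) and nonzero, while all higher differences vanish, so the minimal degree is 2.

2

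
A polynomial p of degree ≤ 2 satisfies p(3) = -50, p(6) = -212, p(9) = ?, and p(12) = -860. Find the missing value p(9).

-482

On equispaced nodes a degree-2 polynomial has vanishing third forward difference, so
  - p(3) + 3·p(6) - 3·p(9) + p(12) = 0.
Substituting the known values and solving for p(9):
  -3·p(9) = 1446
  p(9) = -482.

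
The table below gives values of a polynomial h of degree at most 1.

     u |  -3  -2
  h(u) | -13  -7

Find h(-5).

Write h(u) = au + b. Substituting each data point gives a linear system:
  -3a + b = -13
  -2a + b = -7
Solving the system yields a = 6, b = 5.
So h(u) = 6u + 5.
Then h(-5) = -25.

-25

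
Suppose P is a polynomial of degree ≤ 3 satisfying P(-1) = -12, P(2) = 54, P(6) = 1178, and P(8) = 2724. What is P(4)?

368

Using the Lagrange interpolation formula with nodes -1, 2, 6, 8:
  L_0(x) = (x - 2)(x - 6)(x - 8) / -189
  L_1(x) = (x + 1)(x - 6)(x - 8) / 72
  L_2(x) = (x + 1)(x - 2)(x - 8) / -56
  L_3(x) = (x + 1)(x - 2)(x - 6) / 108
Then P(x) = -12·L_0(x) + 54·L_1(x) + 1178·L_2(x) + 2724·L_3(x).
Expanding and collecting terms gives P(x) = 5x^3 + 2x^2 + 5x - 4.
Evaluating at x = 4: P(4) = 368.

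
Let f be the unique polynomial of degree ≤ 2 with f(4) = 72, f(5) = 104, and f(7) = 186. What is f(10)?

354

Write f(u) = au^2 + bu + c. Substituting each data point gives a linear system:
  16a + 4b + c = 72
  25a + 5b + c = 104
  49a + 7b + c = 186
Solving the system yields a = 3, b = 5, c = 4.
So f(u) = 3u^2 + 5u + 4.
Then f(10) = 354.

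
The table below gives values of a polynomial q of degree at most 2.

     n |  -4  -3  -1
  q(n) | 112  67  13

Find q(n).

Write q(n) = an^2 + bn + c. Substituting each data point gives a linear system:
  16a - 4b + c = 112
  9a - 3b + c = 67
  a - b + c = 13
Solving the system yields a = 6, b = -3, c = 4.
So q(n) = 6n² - 3n + 4.
Check: q(-4) = 112. ✓

q(n) = 6n^2 - 3n + 4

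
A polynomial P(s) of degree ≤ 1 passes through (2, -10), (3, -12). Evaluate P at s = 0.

-6

Write P(s) = as + b. Substituting each data point gives a linear system:
  2a + b = -10
  3a + b = -12
Solving the system yields a = -2, b = -6.
So P(s) = -2s - 6.
Then P(0) = -6.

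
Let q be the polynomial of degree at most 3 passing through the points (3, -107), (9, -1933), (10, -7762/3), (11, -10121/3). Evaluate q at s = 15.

-8079

Using the Lagrange interpolation formula with nodes 3, 9, 10, 11:
  L_0(s) = (s - 9)(s - 10)(s - 11) / -336
  L_1(s) = (s - 3)(s - 10)(s - 11) / 12
  L_2(s) = (s - 3)(s - 9)(s - 11) / -7
  L_3(s) = (s - 3)(s - 9)(s - 10) / 16
Then q(s) = -107·L_0(s) - 1933·L_1(s) - 7762/3·L_2(s) - 10121/3·L_3(s).
Expanding and collecting terms gives q(s) = -2s³ - 6s² + (5/3)s - 4.
Evaluating at s = 15: q(15) = -8079.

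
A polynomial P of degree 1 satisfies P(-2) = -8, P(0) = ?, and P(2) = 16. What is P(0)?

4

The 2 known points determine the degree-1 polynomial uniquely.
Write P(t) = at + b. Substituting each data point gives a linear system:
  -2a + b = -8
  2a + b = 16
Solving the system yields a = 6, b = 4.
So P(t) = 6t + 4.
Then P(0) = 4.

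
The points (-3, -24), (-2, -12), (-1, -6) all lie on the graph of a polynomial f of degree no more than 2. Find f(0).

-6

Forward differences of the values at s = -3, -2, -1:
  f  : -24  -12  -6
  Δ  : 12  6
  Δ^2: -6
The second differences are constant, confirming degree 2.
Interpolating (Newton forward form) and evaluating at s = 0 gives f(0) = -6.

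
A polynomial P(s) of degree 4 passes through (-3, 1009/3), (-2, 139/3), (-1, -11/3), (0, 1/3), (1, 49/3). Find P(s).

P(s) = 6s^4 + 5s^3 + 5s + 1/3

Write P(s) = as^4 + bs^3 + cs^2 + ds + e. Substituting each data point gives a linear system:
  81a - 27b + 9c - 3d + e = 1009/3
  16a - 8b + 4c - 2d + e = 139/3
  a - b + c - d + e = -11/3
  e = 1/3
  a + b + c + d + e = 49/3
Solving the system yields a = 6, b = 5, c = 0, d = 5, e = 1/3.
So P(s) = 6s⁴ + 5s³ + 5s + 1/3.
Check: P(-3) = 1009/3. ✓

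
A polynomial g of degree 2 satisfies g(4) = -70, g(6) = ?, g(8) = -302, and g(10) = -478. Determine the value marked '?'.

The 3 known points determine the degree-2 polynomial uniquely.
Write g(s) = as^2 + bs + c. Substituting each data point gives a linear system:
  16a + 4b + c = -70
  64a + 8b + c = -302
  100a + 10b + c = -478
Solving the system yields a = -5, b = 2, c = 2.
So g(s) = -5s^2 + 2s + 2.
Then g(6) = -166.

-166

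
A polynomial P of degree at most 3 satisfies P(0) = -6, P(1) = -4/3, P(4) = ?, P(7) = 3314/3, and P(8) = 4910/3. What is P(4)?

638/3

The 4 known points determine the degree-3 polynomial uniquely.
Write P(t) = at^3 + bt^2 + ct + d. Substituting each data point gives a linear system:
  d = -6
  a + b + c + d = -4/3
  343a + 49b + 7c + d = 3314/3
  512a + 64b + 8c + d = 4910/3
Solving the system yields a = 3, b = 5/3, c = 0, d = -6.
So P(t) = 3t^3 + (5/3)t^2 - 6.
Then P(4) = 638/3.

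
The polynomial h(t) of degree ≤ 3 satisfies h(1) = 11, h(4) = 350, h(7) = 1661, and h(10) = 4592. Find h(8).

Write h(t) = at^3 + bt^2 + ct + d. Substituting each data point gives a linear system:
  a + b + c + d = 11
  64a + 16b + 4c + d = 350
  343a + 49b + 7c + d = 1661
  1000a + 100b + 10c + d = 4592
Solving the system yields a = 4, b = 6, c = -1, d = 2.
So h(t) = 4t³ + 6t² - t + 2.
Then h(8) = 2426.

2426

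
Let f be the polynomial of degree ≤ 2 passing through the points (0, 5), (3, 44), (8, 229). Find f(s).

Using the Lagrange interpolation formula with nodes 0, 3, 8:
  L_0(s) = (s - 3)(s - 8) / 24
  L_1(s) = s(s - 8) / -15
  L_2(s) = s(s - 3) / 40
Then f(s) = 5·L_0(s) + 44·L_1(s) + 229·L_2(s).
Expanding and collecting terms gives f(s) = 3s^2 + 4s + 5.
Check: f(8) = 229. ✓

f(s) = 3s^2 + 4s + 5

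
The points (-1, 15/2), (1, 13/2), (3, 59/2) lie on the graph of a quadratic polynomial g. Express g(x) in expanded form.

Write g(x) = ax^2 + bx + c. Substituting each data point gives a linear system:
  a - b + c = 15/2
  a + b + c = 13/2
  9a + 3b + c = 59/2
Solving the system yields a = 3, b = -1/2, c = 4.
So g(x) = 3x^2 - (1/2)x + 4.
Check: g(-1) = 15/2. ✓

g(x) = 3x^2 - (1/2)x + 4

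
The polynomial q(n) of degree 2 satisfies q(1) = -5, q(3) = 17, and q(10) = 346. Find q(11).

Using the Lagrange interpolation formula with nodes 1, 3, 10:
  L_0(n) = (n - 3)(n - 10) / 18
  L_1(n) = (n - 1)(n - 10) / -14
  L_2(n) = (n - 1)(n - 3) / 63
Then q(n) = -5·L_0(n) + 17·L_1(n) + 346·L_2(n).
Expanding and collecting terms gives q(n) = 4n² - 5n - 4.
Evaluating at n = 11: q(11) = 425.

425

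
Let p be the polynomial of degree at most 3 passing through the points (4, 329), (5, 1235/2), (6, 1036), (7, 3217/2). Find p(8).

Using the Lagrange interpolation formula with nodes 4, 5, 6, 7:
  L_0(u) = (u - 5)(u - 6)(u - 7) / -6
  L_1(u) = (u - 4)(u - 6)(u - 7) / 2
  L_2(u) = (u - 4)(u - 5)(u - 7) / -2
  L_3(u) = (u - 4)(u - 5)(u - 6) / 6
Then p(u) = 329·L_0(u) + 1235/2·L_1(u) + 1036·L_2(u) + 3217/2·L_3(u).
Expanding and collecting terms gives p(u) = 4u^3 + 5u^2 - (1/2)u - 5.
Evaluating at u = 8: p(8) = 2359.

2359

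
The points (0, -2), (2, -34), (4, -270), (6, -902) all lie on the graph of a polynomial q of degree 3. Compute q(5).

-1049/2

Using the Lagrange interpolation formula with nodes 0, 2, 4, 6:
  L_0(t) = (t - 2)(t - 4)(t - 6) / -48
  L_1(t) = t(t - 4)(t - 6) / 16
  L_2(t) = t(t - 2)(t - 6) / -16
  L_3(t) = t(t - 2)(t - 4) / 48
Then q(t) = -2·L_0(t) - 34·L_1(t) - 270·L_2(t) - 902·L_3(t).
Expanding and collecting terms gives q(t) = -4t^3 - (3/2)t^2 + 3t - 2.
Evaluating at t = 5: q(5) = -1049/2.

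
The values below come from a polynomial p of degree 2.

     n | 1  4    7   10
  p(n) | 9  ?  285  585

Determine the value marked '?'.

93

The 3 known points determine the degree-2 polynomial uniquely.
Write p(n) = an^2 + bn + c. Substituting each data point gives a linear system:
  a + b + c = 9
  49a + 7b + c = 285
  100a + 10b + c = 585
Solving the system yields a = 6, b = -2, c = 5.
So p(n) = 6n² - 2n + 5.
Then p(4) = 93.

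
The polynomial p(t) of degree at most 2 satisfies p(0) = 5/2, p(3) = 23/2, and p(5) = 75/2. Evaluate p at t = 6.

113/2

Write p(t) = at^2 + bt + c. Substituting each data point gives a linear system:
  c = 5/2
  9a + 3b + c = 23/2
  25a + 5b + c = 75/2
Solving the system yields a = 2, b = -3, c = 5/2.
So p(t) = 2t^2 - 3t + 5/2.
Then p(6) = 113/2.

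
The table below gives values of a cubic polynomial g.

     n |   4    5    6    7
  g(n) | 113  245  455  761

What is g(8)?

1181

Forward differences of the values at n = 4, 5, 6, 7:
  g  : 113  245  455  761
  Δ  : 132  210  306
  Δ^2: 78  96
  Δ^3: 18
The third differences are constant, confirming degree 3.
Interpolating (Newton forward form) and evaluating at n = 8 gives g(8) = 1181.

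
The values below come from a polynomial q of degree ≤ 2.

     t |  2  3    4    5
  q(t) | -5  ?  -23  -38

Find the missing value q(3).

-12

The 3 known points determine the degree-2 polynomial uniquely.
Write q(t) = at^2 + bt + c. Substituting each data point gives a linear system:
  4a + 2b + c = -5
  16a + 4b + c = -23
  25a + 5b + c = -38
Solving the system yields a = -2, b = 3, c = -3.
So q(t) = -2t^2 + 3t - 3.
Then q(3) = -12.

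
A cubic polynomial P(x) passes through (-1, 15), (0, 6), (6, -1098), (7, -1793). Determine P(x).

P(x) = -6x^3 + 5x^2 + 2x + 6

Using the Lagrange interpolation formula with nodes -1, 0, 6, 7:
  L_0(x) = x(x - 6)(x - 7) / -56
  L_1(x) = (x + 1)(x - 6)(x - 7) / 42
  L_2(x) = (x + 1)x(x - 7) / -42
  L_3(x) = (x + 1)x(x - 6) / 56
Then P(x) = 15·L_0(x) + 6·L_1(x) - 1098·L_2(x) - 1793·L_3(x).
Expanding and collecting terms gives P(x) = -6x³ + 5x² + 2x + 6.
Check: P(6) = -1098. ✓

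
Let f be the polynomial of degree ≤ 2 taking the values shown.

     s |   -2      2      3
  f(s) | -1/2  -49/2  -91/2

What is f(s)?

Write f(s) = as^2 + bs + c. Substituting each data point gives a linear system:
  4a - 2b + c = -1/2
  4a + 2b + c = -49/2
  9a + 3b + c = -91/2
Solving the system yields a = -3, b = -6, c = -1/2.
So f(s) = -3s^2 - 6s - 1/2.
Check: f(2) = -49/2. ✓

f(s) = -3s^2 - 6s - 1/2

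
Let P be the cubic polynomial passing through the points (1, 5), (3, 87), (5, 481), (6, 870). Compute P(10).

Using the Lagrange interpolation formula with nodes 1, 3, 5, 6:
  L_0(x) = (x - 3)(x - 5)(x - 6) / -40
  L_1(x) = (x - 1)(x - 5)(x - 6) / 12
  L_2(x) = (x - 1)(x - 3)(x - 6) / -8
  L_3(x) = (x - 1)(x - 3)(x - 5) / 15
Then P(x) = 5·L_0(x) + 87·L_1(x) + 481·L_2(x) + 870·L_3(x).
Expanding and collecting terms gives P(x) = 5x³ - 6x² + 6.
Evaluating at x = 10: P(10) = 4406.

4406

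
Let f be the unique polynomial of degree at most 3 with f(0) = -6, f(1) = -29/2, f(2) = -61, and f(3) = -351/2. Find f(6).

-1227

Using the Lagrange interpolation formula with nodes 0, 1, 2, 3:
  L_0(x) = (x - 1)(x - 2)(x - 3) / -6
  L_1(x) = x(x - 2)(x - 3) / 2
  L_2(x) = x(x - 1)(x - 3) / -2
  L_3(x) = x(x - 1)(x - 2) / 6
Then f(x) = -6·L_0(x) - 29/2·L_1(x) - 61·L_2(x) - 351/2·L_3(x).
Expanding and collecting terms gives f(x) = -5x³ - 4x² + (1/2)x - 6.
Evaluating at x = 6: f(6) = -1227.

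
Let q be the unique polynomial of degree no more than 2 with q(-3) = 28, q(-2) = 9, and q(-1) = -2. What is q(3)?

Write q(x) = ax^2 + bx + c. Substituting each data point gives a linear system:
  9a - 3b + c = 28
  4a - 2b + c = 9
  a - b + c = -2
Solving the system yields a = 4, b = 1, c = -5.
So q(x) = 4x² + x - 5.
Then q(3) = 34.

34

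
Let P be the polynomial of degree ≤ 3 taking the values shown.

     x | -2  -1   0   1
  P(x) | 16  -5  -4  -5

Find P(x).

Using the Lagrange interpolation formula with nodes -2, -1, 0, 1:
  L_0(x) = (x + 1)x(x - 1) / -6
  L_1(x) = (x + 2)x(x - 1) / 2
  L_2(x) = (x + 2)(x + 1)(x - 1) / -2
  L_3(x) = (x + 2)(x + 1)x / 6
Then P(x) = 16·L_0(x) - 5·L_1(x) - 4·L_2(x) - 5·L_3(x).
Expanding and collecting terms gives P(x) = -4x^3 - x^2 + 4x - 4.
Check: P(1) = -5. ✓

P(x) = -4x^3 - x^2 + 4x - 4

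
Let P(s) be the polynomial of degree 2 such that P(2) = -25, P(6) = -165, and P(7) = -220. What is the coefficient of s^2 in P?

-4

Write P(s) = as^2 + bs + c. Substituting each data point gives a linear system:
  4a + 2b + c = -25
  36a + 6b + c = -165
  49a + 7b + c = -220
Solving the system yields a = -4, b = -3, c = -3.
So P(s) = -4s^2 - 3s - 3.
The leading coefficient is -4.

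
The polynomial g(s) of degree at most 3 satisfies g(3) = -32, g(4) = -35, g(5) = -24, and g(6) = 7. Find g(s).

g(s) = s^3 - 5s^2 - 5s + 1

Using the Lagrange interpolation formula with nodes 3, 4, 5, 6:
  L_0(s) = (s - 4)(s - 5)(s - 6) / -6
  L_1(s) = (s - 3)(s - 5)(s - 6) / 2
  L_2(s) = (s - 3)(s - 4)(s - 6) / -2
  L_3(s) = (s - 3)(s - 4)(s - 5) / 6
Then g(s) = -32·L_0(s) - 35·L_1(s) - 24·L_2(s) + 7·L_3(s).
Expanding and collecting terms gives g(s) = s^3 - 5s^2 - 5s + 1.
Check: g(6) = 7. ✓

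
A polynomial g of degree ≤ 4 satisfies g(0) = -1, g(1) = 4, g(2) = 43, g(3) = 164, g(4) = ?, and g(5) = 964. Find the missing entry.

439

On equispaced nodes a degree-4 polynomial has vanishing fifth forward difference, so
  - g(0) + 5·g(1) - 10·g(2) + 10·g(3) - 5·g(4) + g(5) = 0.
Substituting the known values and solving for g(4):
  -5·g(4) = -2195
  g(4) = 439.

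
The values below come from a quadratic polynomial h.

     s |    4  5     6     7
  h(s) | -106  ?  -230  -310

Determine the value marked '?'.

The 3 known points determine the degree-2 polynomial uniquely.
Write h(s) = as^2 + bs + c. Substituting each data point gives a linear system:
  16a + 4b + c = -106
  36a + 6b + c = -230
  49a + 7b + c = -310
Solving the system yields a = -6, b = -2, c = -2.
So h(s) = -6s² - 2s - 2.
Then h(5) = -162.

-162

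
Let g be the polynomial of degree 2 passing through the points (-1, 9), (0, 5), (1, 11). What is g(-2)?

23

Using the Lagrange interpolation formula with nodes -1, 0, 1:
  L_0(n) = n(n - 1) / 2
  L_1(n) = (n + 1)(n - 1) / -1
  L_2(n) = (n + 1)n / 2
Then g(n) = 9·L_0(n) + 5·L_1(n) + 11·L_2(n).
Expanding and collecting terms gives g(n) = 5n² + n + 5.
Evaluating at n = -2: g(-2) = 23.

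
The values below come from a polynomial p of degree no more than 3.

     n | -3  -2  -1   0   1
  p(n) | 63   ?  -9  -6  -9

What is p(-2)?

6

The 4 known points determine the degree-3 polynomial uniquely.
Write p(n) = an^3 + bn^2 + cn + d. Substituting each data point gives a linear system:
  -27a + 9b - 3c + d = 63
  -a + b - c + d = -9
  d = -6
  a + b + c + d = -9
Solving the system yields a = -4, b = -3, c = 4, d = -6.
So p(n) = -4n^3 - 3n^2 + 4n - 6.
Then p(-2) = 6.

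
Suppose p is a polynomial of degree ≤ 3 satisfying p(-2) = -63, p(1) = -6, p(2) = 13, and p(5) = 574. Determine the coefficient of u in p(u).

Write p(u) = au^3 + bu^2 + cu + d. Substituting each data point gives a linear system:
  -8a + 4b - 2c + d = -63
  a + b + c + d = -6
  8a + 4b + 2c + d = 13
  125a + 25b + 5c + d = 574
Solving the system yields a = 6, b = -6, c = -5, d = -1.
So p(u) = 6u^3 - 6u^2 - 5u - 1.
The coefficient of u is -5.

-5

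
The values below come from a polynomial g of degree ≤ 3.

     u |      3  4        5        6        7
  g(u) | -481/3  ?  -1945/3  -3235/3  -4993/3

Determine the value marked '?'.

-1051/3

The 4 known points determine the degree-3 polynomial uniquely.
Write g(u) = au^3 + bu^2 + cu + d. Substituting each data point gives a linear system:
  27a + 9b + 3c + d = -481/3
  125a + 25b + 5c + d = -1945/3
  216a + 36b + 6c + d = -3235/3
  343a + 49b + 7c + d = -4993/3
Solving the system yields a = -4, b = -6, c = 0, d = 5/3.
So g(u) = -4u³ - 6u² + 5/3.
Then g(4) = -1051/3.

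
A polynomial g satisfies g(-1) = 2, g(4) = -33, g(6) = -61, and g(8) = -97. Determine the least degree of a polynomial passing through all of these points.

2

Divided differences on the nodes -1, 4, 6, 8:
  order 0: 2  -33  -61  -97
  order 1: -7  -14  -18
  order 2: -1  -1
  order 3: 0
The order-2 divided differences are all -1 (nonzero) and every higher order vanishes, so the data lies on a polynomial of degree exactly 2.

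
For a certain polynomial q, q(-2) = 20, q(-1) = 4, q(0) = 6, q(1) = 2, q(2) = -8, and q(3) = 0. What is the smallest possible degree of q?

4

Forward differences of the values at n = -2, -1, 0, 1, 2, 3:
  q  : 20  4  6  2  -8  0
  Δ  : -16  2  -4  -10  8
  Δ^2: 18  -6  -6  18
  Δ^3: -24  0  24
  Δ^4: 24  24
  Δ^5: 0
The fourth differences are constant (24) and nonzero, while all higher differences vanish, so the minimal degree is 4.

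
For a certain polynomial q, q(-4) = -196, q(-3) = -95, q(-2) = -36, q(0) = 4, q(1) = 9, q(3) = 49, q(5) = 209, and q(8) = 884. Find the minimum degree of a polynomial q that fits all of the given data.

Divided differences on the nodes -4, -3, -2, 0, 1, 3, 5, 8:
  order 0: -196  -95  -36  4  9  49  209  884
  order 1: 101  59  20  5  20  80  225
  order 2: -21  -13  -5  5  15  29
  order 3: 2  2  2  2  2
  order 4: 0  0  0  0
  order 5: 0  0  0
  order 6: 0  0
  order 7: 0
The order-3 divided differences are all 2 (nonzero) and every higher order vanishes, so the data lies on a polynomial of degree exactly 3.

3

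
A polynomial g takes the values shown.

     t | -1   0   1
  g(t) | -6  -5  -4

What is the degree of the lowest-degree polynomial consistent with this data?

1

Forward differences of the values at t = -1, 0, 1:
  g  : -6  -5  -4
  Δ  : 1  1
  Δ^2: 0
The first differences are constant (1) and nonzero, while all higher differences vanish, so the minimal degree is 1.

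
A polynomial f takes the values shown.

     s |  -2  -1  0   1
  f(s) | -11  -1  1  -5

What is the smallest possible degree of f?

Forward differences of the values at s = -2, -1, 0, 1:
  f  : -11  -1  1  -5
  Δ  : 10  2  -6
  Δ^2: -8  -8
  Δ^3: 0
The second differences are constant (-8) and nonzero, while all higher differences vanish, so the minimal degree is 2.

2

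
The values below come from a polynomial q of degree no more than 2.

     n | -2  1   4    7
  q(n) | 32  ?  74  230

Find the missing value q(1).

On equispaced nodes a degree-2 polynomial has vanishing third forward difference, so
  - q(-2) + 3·q(1) - 3·q(4) + q(7) = 0.
Substituting the known values and solving for q(1):
  3·q(1) = 24
  q(1) = 8.

8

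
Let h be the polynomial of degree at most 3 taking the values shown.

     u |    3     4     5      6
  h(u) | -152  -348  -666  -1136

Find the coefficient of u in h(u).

Write h(u) = au^3 + bu^2 + cu + d. Substituting each data point gives a linear system:
  27a + 9b + 3c + d = -152
  64a + 16b + 4c + d = -348
  125a + 25b + 5c + d = -666
  216a + 36b + 6c + d = -1136
Solving the system yields a = -5, b = -1, c = -4, d = 4.
So h(u) = -5u³ - u² - 4u + 4.
The coefficient of u is -4.

-4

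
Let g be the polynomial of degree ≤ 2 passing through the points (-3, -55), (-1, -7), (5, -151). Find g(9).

Write g(n) = an^2 + bn + c. Substituting each data point gives a linear system:
  9a - 3b + c = -55
  a - b + c = -7
  25a + 5b + c = -151
Solving the system yields a = -6, b = 0, c = -1.
So g(n) = -6n² - 1.
Then g(9) = -487.

-487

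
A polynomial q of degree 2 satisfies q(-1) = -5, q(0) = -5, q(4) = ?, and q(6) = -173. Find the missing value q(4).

-85

The 3 known points determine the degree-2 polynomial uniquely.
Write q(n) = an^2 + bn + c. Substituting each data point gives a linear system:
  a - b + c = -5
  c = -5
  36a + 6b + c = -173
Solving the system yields a = -4, b = -4, c = -5.
So q(n) = -4n² - 4n - 5.
Then q(4) = -85.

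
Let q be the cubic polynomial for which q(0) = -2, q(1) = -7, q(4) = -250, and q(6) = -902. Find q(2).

Using the Lagrange interpolation formula with nodes 0, 1, 4, 6:
  L_0(s) = (s - 1)(s - 4)(s - 6) / -24
  L_1(s) = s(s - 4)(s - 6) / 15
  L_2(s) = s(s - 1)(s - 6) / -24
  L_3(s) = s(s - 1)(s - 4) / 60
Then q(s) = -2·L_0(s) - 7·L_1(s) - 250·L_2(s) - 902·L_3(s).
Expanding and collecting terms gives q(s) = -5s³ + 6s² - 6s - 2.
Evaluating at s = 2: q(2) = -30.

-30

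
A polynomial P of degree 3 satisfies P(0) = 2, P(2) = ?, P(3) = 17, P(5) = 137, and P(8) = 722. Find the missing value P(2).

2

The 4 known points determine the degree-3 polynomial uniquely.
Write P(n) = an^3 + bn^2 + cn + d. Substituting each data point gives a linear system:
  d = 2
  27a + 9b + 3c + d = 17
  125a + 25b + 5c + d = 137
  512a + 64b + 8c + d = 722
Solving the system yields a = 2, b = -5, c = 2, d = 2.
So P(n) = 2n^3 - 5n^2 + 2n + 2.
Then P(2) = 2.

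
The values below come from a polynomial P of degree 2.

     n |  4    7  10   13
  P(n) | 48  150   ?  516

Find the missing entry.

306

The 3 known points determine the degree-2 polynomial uniquely.
Write P(n) = an^2 + bn + c. Substituting each data point gives a linear system:
  16a + 4b + c = 48
  49a + 7b + c = 150
  169a + 13b + c = 516
Solving the system yields a = 3, b = 1, c = -4.
So P(n) = 3n^2 + n - 4.
Then P(10) = 306.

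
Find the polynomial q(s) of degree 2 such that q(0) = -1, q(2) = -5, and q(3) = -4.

Write q(s) = as^2 + bs + c. Substituting each data point gives a linear system:
  c = -1
  4a + 2b + c = -5
  9a + 3b + c = -4
Solving the system yields a = 1, b = -4, c = -1.
So q(s) = s^2 - 4s - 1.
Check: q(2) = -5. ✓

q(s) = s^2 - 4s - 1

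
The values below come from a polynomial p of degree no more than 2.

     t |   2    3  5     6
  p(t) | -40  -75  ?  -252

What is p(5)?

The 3 known points determine the degree-2 polynomial uniquely.
Write p(t) = at^2 + bt + c. Substituting each data point gives a linear system:
  4a + 2b + c = -40
  9a + 3b + c = -75
  36a + 6b + c = -252
Solving the system yields a = -6, b = -5, c = -6.
So p(t) = -6t^2 - 5t - 6.
Then p(5) = -181.

-181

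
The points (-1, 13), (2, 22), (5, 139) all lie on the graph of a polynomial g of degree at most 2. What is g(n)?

Using the Lagrange interpolation formula with nodes -1, 2, 5:
  L_0(n) = (n - 2)(n - 5) / 18
  L_1(n) = (n + 1)(n - 5) / -9
  L_2(n) = (n + 1)(n - 2) / 18
Then g(n) = 13·L_0(n) + 22·L_1(n) + 139·L_2(n).
Expanding and collecting terms gives g(n) = 6n² - 3n + 4.
Check: g(5) = 139. ✓

g(n) = 6n^2 - 3n + 4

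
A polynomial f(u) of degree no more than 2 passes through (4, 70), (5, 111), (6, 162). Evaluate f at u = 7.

Using the Lagrange interpolation formula with nodes 4, 5, 6:
  L_0(u) = (u - 5)(u - 6) / 2
  L_1(u) = (u - 4)(u - 6) / -1
  L_2(u) = (u - 4)(u - 5) / 2
Then f(u) = 70·L_0(u) + 111·L_1(u) + 162·L_2(u).
Expanding and collecting terms gives f(u) = 5u^2 - 4u + 6.
Evaluating at u = 7: f(7) = 223.

223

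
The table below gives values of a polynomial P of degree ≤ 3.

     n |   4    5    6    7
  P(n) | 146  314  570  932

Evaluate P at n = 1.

-10

Write P(n) = an^3 + bn^2 + cn + d. Substituting each data point gives a linear system:
  64a + 16b + 4c + d = 146
  125a + 25b + 5c + d = 314
  216a + 36b + 6c + d = 570
  343a + 49b + 7c + d = 932
Solving the system yields a = 3, b = -1, c = -6, d = -6.
So P(n) = 3n³ - n² - 6n - 6.
Then P(1) = -10.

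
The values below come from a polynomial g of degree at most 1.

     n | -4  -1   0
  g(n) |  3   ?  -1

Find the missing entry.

0

The 2 known points determine the degree-1 polynomial uniquely.
Write g(n) = an + b. Substituting each data point gives a linear system:
  -4a + b = 3
  b = -1
Solving the system yields a = -1, b = -1.
So g(n) = -n - 1.
Then g(-1) = 0.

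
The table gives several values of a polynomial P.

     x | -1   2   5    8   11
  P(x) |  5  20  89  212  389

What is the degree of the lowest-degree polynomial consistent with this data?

Forward differences of the values at x = -1, 2, 5, 8, 11:
  P  : 5  20  89  212  389
  Δ  : 15  69  123  177
  Δ^2: 54  54  54
  Δ^3: 0  0
  Δ^4: 0
The second differences are constant (54) and nonzero, while all higher differences vanish, so the minimal degree is 2.

2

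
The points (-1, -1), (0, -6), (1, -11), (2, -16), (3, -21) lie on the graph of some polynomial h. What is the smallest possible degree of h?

Forward differences of the values at s = -1, 0, 1, 2, 3:
  h  : -1  -6  -11  -16  -21
  Δ  : -5  -5  -5  -5
  Δ^2: 0  0  0
  Δ^3: 0  0
  Δ^4: 0
The first differences are constant (-5) and nonzero, while all higher differences vanish, so the minimal degree is 1.

1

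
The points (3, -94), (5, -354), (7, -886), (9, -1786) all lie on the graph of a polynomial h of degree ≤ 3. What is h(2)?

Using the Lagrange interpolation formula with nodes 3, 5, 7, 9:
  L_0(s) = (s - 5)(s - 7)(s - 9) / -48
  L_1(s) = (s - 3)(s - 7)(s - 9) / 16
  L_2(s) = (s - 3)(s - 5)(s - 9) / -16
  L_3(s) = (s - 3)(s - 5)(s - 7) / 48
Then h(s) = -94·L_0(s) - 354·L_1(s) - 886·L_2(s) - 1786·L_3(s).
Expanding and collecting terms gives h(s) = -2s^3 - 4s^2 - 4.
Evaluating at s = 2: h(2) = -36.

-36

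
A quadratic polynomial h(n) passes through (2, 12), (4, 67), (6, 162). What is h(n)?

h(n) = 5n^2 - (5/2)n - 3

Using the Lagrange interpolation formula with nodes 2, 4, 6:
  L_0(n) = (n - 4)(n - 6) / 8
  L_1(n) = (n - 2)(n - 6) / -4
  L_2(n) = (n - 2)(n - 4) / 8
Then h(n) = 12·L_0(n) + 67·L_1(n) + 162·L_2(n).
Expanding and collecting terms gives h(n) = 5n^2 - (5/2)n - 3.
Check: h(6) = 162. ✓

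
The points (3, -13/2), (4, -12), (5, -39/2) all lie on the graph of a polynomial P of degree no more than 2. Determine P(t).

P(t) = -t^2 + (3/2)t - 2

Write P(t) = at^2 + bt + c. Substituting each data point gives a linear system:
  9a + 3b + c = -13/2
  16a + 4b + c = -12
  25a + 5b + c = -39/2
Solving the system yields a = -1, b = 3/2, c = -2.
So P(t) = -t² + (3/2)t - 2.
Check: P(5) = -39/2. ✓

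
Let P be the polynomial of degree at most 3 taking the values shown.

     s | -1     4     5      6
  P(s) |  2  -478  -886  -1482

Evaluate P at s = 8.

Using the Lagrange interpolation formula with nodes -1, 4, 5, 6:
  L_0(s) = (s - 4)(s - 5)(s - 6) / -210
  L_1(s) = (s + 1)(s - 5)(s - 6) / 10
  L_2(s) = (s + 1)(s - 4)(s - 6) / -6
  L_3(s) = (s + 1)(s - 4)(s - 5) / 14
Then P(s) = 2·L_0(s) - 478·L_1(s) - 886·L_2(s) - 1482·L_3(s).
Expanding and collecting terms gives P(s) = -6s^3 - 4s^2 - 6s - 6.
Evaluating at s = 8: P(8) = -3382.

-3382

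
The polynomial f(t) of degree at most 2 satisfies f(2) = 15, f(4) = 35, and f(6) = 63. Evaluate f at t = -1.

0

Write f(t) = at^2 + bt + c. Substituting each data point gives a linear system:
  4a + 2b + c = 15
  16a + 4b + c = 35
  36a + 6b + c = 63
Solving the system yields a = 1, b = 4, c = 3.
So f(t) = t² + 4t + 3.
Then f(-1) = 0.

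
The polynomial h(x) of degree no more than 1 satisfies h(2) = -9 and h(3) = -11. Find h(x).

Using the Lagrange interpolation formula with nodes 2, 3:
  L_0(x) = (x - 3) / -1
  L_1(x) = (x - 2) / 1
Then h(x) = -9·L_0(x) - 11·L_1(x).
Expanding and collecting terms gives h(x) = -2x - 5.
Check: h(2) = -9. ✓

h(x) = -2x - 5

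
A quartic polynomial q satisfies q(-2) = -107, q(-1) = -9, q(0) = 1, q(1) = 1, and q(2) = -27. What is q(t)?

Using the Lagrange interpolation formula with nodes -2, -1, 0, 1, 2:
  L_0(t) = (t + 1)t(t - 1)(t - 2) / 24
  L_1(t) = (t + 2)t(t - 1)(t - 2) / -6
  L_2(t) = (t + 2)(t + 1)(t - 1)(t - 2) / 4
  L_3(t) = (t + 2)(t + 1)t(t - 2) / -6
  L_4(t) = (t + 2)(t + 1)t(t - 1) / 24
Then q(t) = -107·L_0(t) - 9·L_1(t) + 1·L_2(t) + 1·L_3(t) - 27·L_4(t).
Expanding and collecting terms gives q(t) = -4t^4 + 5t^3 - t^2 + 1.
Check: q(1) = 1. ✓

q(t) = -4t^4 + 5t^3 - t^2 + 1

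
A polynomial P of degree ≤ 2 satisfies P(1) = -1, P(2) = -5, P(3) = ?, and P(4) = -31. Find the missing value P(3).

-15

On equispaced nodes a degree-2 polynomial has vanishing third forward difference, so
  - P(1) + 3·P(2) - 3·P(3) + P(4) = 0.
Substituting the known values and solving for P(3):
  -3·P(3) = 45
  P(3) = -15.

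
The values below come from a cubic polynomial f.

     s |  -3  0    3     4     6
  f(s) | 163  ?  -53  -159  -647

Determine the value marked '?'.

The 4 known points determine the degree-3 polynomial uniquely.
Write f(s) = as^3 + bs^2 + cs + d. Substituting each data point gives a linear system:
  -27a + 9b - 3c + d = 163
  27a + 9b + 3c + d = -53
  64a + 16b + 4c + d = -159
  216a + 36b + 6c + d = -647
Solving the system yields a = -4, b = 6, c = 0, d = 1.
So f(s) = -4s³ + 6s² + 1.
Then f(0) = 1.

1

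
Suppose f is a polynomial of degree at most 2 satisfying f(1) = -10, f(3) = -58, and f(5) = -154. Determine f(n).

Using the Lagrange interpolation formula with nodes 1, 3, 5:
  L_0(n) = (n - 3)(n - 5) / 8
  L_1(n) = (n - 1)(n - 5) / -4
  L_2(n) = (n - 1)(n - 3) / 8
Then f(n) = -10·L_0(n) - 58·L_1(n) - 154·L_2(n).
Expanding and collecting terms gives f(n) = -6n² - 4.
Check: f(5) = -154. ✓

f(n) = -6n^2 - 4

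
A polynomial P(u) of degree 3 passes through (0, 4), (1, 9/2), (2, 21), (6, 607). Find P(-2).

Using the Lagrange interpolation formula with nodes 0, 1, 2, 6:
  L_0(u) = (u - 1)(u - 2)(u - 6) / -12
  L_1(u) = u(u - 2)(u - 6) / 5
  L_2(u) = u(u - 1)(u - 6) / -8
  L_3(u) = u(u - 1)(u - 2) / 120
Then P(u) = 4·L_0(u) + 9/2·L_1(u) + 21·L_2(u) + 607·L_3(u).
Expanding and collecting terms gives P(u) = 3u^3 - u^2 - (3/2)u + 4.
Evaluating at u = -2: P(-2) = -21.

-21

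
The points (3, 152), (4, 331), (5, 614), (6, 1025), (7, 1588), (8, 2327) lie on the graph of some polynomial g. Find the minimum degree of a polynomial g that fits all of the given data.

3

Forward differences of the values at x = 3, 4, 5, 6, 7, 8:
  g  : 152  331  614  1025  1588  2327
  Δ  : 179  283  411  563  739
  Δ^2: 104  128  152  176
  Δ^3: 24  24  24
  Δ^4: 0  0
  Δ^5: 0
The third differences are constant (24) and nonzero, while all higher differences vanish, so the minimal degree is 3.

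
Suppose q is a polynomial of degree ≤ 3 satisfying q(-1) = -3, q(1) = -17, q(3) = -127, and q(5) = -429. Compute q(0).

-4

Forward differences of the values at x = -1, 1, 3, 5:
  q  : -3  -17  -127  -429
  Δ  : -14  -110  -302
  Δ^2: -96  -192
  Δ^3: -96
The third differences are constant, confirming degree 3.
Interpolating (Newton forward form) and evaluating at x = 0 gives q(0) = -4.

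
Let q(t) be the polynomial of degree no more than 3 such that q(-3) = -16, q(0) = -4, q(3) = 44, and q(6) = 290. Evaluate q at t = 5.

176

Forward differences of the values at t = -3, 0, 3, 6:
  q  : -16  -4  44  290
  Δ  : 12  48  246
  Δ^2: 36  198
  Δ^3: 162
The third differences are constant, confirming degree 3.
Interpolating (Newton forward form) and evaluating at t = 5 gives q(5) = 176.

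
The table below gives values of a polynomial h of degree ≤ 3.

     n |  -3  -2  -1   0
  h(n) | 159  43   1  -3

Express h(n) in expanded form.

h(n) = -6n^3 + n^2 + 3n - 3

Write h(n) = an^3 + bn^2 + cn + d. Substituting each data point gives a linear system:
  -27a + 9b - 3c + d = 159
  -8a + 4b - 2c + d = 43
  -a + b - c + d = 1
  d = -3
Solving the system yields a = -6, b = 1, c = 3, d = -3.
So h(n) = -6n³ + n² + 3n - 3.
Check: h(-3) = 159. ✓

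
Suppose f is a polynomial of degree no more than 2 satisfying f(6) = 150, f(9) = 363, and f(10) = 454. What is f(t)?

Write f(t) = at^2 + bt + c. Substituting each data point gives a linear system:
  36a + 6b + c = 150
  81a + 9b + c = 363
  100a + 10b + c = 454
Solving the system yields a = 5, b = -4, c = -6.
So f(t) = 5t^2 - 4t - 6.
Check: f(6) = 150. ✓

f(t) = 5t^2 - 4t - 6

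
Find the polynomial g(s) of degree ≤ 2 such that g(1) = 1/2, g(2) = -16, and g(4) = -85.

g(s) = -6s^2 + (3/2)s + 5

Using the Lagrange interpolation formula with nodes 1, 2, 4:
  L_0(s) = (s - 2)(s - 4) / 3
  L_1(s) = (s - 1)(s - 4) / -2
  L_2(s) = (s - 1)(s - 2) / 6
Then g(s) = 1/2·L_0(s) - 16·L_1(s) - 85·L_2(s).
Expanding and collecting terms gives g(s) = -6s² + (3/2)s + 5.
Check: g(1) = 1/2. ✓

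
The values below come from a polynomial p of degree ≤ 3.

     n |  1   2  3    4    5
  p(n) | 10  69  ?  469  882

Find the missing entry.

210

On equispaced nodes a degree-3 polynomial has vanishing fourth forward difference, so
  p(1) - 4·p(2) + 6·p(3) - 4·p(4) + p(5) = 0.
Substituting the known values and solving for p(3):
  6·p(3) = 1260
  p(3) = 210.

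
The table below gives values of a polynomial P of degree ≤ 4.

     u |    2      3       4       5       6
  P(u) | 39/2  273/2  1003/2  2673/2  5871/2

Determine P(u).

P(u) = 3u^4 - 5u^3 + 4u^2 - 3u + 3/2

Write P(u) = au^4 + bu^3 + cu^2 + du + e. Substituting each data point gives a linear system:
  16a + 8b + 4c + 2d + e = 39/2
  81a + 27b + 9c + 3d + e = 273/2
  256a + 64b + 16c + 4d + e = 1003/2
  625a + 125b + 25c + 5d + e = 2673/2
  1296a + 216b + 36c + 6d + e = 5871/2
Solving the system yields a = 3, b = -5, c = 4, d = -3, e = 3/2.
So P(u) = 3u^4 - 5u^3 + 4u^2 - 3u + 3/2.
Check: P(5) = 2673/2. ✓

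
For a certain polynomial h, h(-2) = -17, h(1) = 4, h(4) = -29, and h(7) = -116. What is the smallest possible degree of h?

Forward differences of the values at n = -2, 1, 4, 7:
  h  : -17  4  -29  -116
  Δ  : 21  -33  -87
  Δ^2: -54  -54
  Δ^3: 0
The second differences are constant (-54) and nonzero, while all higher differences vanish, so the minimal degree is 2.

2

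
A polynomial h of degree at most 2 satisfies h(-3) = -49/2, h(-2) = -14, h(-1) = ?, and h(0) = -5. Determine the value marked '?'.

-15/2

On equispaced nodes a degree-2 polynomial has vanishing third forward difference, so
  - h(-3) + 3·h(-2) - 3·h(-1) + h(0) = 0.
Substituting the known values and solving for h(-1):
  -3·h(-1) = 45/2
  h(-1) = -15/2.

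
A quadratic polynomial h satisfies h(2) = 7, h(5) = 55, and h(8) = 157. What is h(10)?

Using the Lagrange interpolation formula with nodes 2, 5, 8:
  L_0(t) = (t - 5)(t - 8) / 18
  L_1(t) = (t - 2)(t - 8) / -9
  L_2(t) = (t - 2)(t - 5) / 18
Then h(t) = 7·L_0(t) + 55·L_1(t) + 157·L_2(t).
Expanding and collecting terms gives h(t) = 3t^2 - 5t + 5.
Evaluating at t = 10: h(10) = 255.

255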